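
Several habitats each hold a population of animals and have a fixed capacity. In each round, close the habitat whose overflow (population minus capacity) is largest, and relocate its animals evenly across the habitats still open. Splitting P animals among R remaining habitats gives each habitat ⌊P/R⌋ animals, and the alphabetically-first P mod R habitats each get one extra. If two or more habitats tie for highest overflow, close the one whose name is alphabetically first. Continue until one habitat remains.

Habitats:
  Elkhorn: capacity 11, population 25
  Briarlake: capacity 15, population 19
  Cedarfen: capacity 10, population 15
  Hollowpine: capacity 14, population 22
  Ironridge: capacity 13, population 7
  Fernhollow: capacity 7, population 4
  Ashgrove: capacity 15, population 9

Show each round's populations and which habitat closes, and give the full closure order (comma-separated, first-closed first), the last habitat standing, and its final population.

Round 1: Ashgrove=9 Briarlake=19 Cedarfen=15 Elkhorn=25 Fernhollow=4 Hollowpine=22 Ironridge=7 → close Elkhorn (overflow 14)
  25÷6 = 4 each, +1 to first 1
Round 2: Ashgrove=14 Briarlake=23 Cedarfen=19 Fernhollow=8 Hollowpine=26 Ironridge=11 → close Hollowpine (overflow 12)
  26÷5 = 5 each, +1 to first 1
Round 3: Ashgrove=20 Briarlake=28 Cedarfen=24 Fernhollow=13 Ironridge=16 → close Cedarfen (overflow 14)
  24÷4 = 6 each, +1 to first 0
Round 4: Ashgrove=26 Briarlake=34 Fernhollow=19 Ironridge=22 → close Briarlake (overflow 19)
  34÷3 = 11 each, +1 to first 1
Round 5: Ashgrove=38 Fernhollow=30 Ironridge=33 → close Ashgrove (overflow 23)
  38÷2 = 19 each, +1 to first 0
Round 6: Fernhollow=49 Ironridge=52 → close Fernhollow (overflow 42)
  49÷1 = 49 each, +1 to first 0

Closure order: Elkhorn, Hollowpine, Cedarfen, Briarlake, Ashgrove, Fernhollow
Last habitat: Ironridge with 101 animals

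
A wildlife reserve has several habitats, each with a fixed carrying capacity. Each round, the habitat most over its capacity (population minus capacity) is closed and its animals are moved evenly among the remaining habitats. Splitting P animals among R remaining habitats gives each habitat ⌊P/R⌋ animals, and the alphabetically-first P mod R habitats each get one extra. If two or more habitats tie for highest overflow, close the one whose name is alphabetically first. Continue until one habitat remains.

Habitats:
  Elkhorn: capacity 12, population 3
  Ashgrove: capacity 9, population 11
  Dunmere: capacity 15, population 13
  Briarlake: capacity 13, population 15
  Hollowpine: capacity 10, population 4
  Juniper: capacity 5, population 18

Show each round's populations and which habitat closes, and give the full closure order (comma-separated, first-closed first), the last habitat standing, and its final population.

Round 1: Ashgrove=11 Briarlake=15 Dunmere=13 Elkhorn=3 Hollowpine=4 Juniper=18 → close Juniper (overflow 13)
  18÷5 = 3 each, +1 to first 3
Round 2: Ashgrove=15 Briarlake=19 Dunmere=17 Elkhorn=6 Hollowpine=7 → close Ashgrove (overflow 6)
  15÷4 = 3 each, +1 to first 3
Round 3: Briarlake=23 Dunmere=21 Elkhorn=10 Hollowpine=10 → close Briarlake (overflow 10)
  23÷3 = 7 each, +1 to first 2
Round 4: Dunmere=29 Elkhorn=18 Hollowpine=17 → close Dunmere (overflow 14)
  29÷2 = 14 each, +1 to first 1
Round 5: Elkhorn=33 Hollowpine=31 → close Elkhorn (overflow 21)
  33÷1 = 33 each, +1 to first 0

Closure order: Juniper, Ashgrove, Briarlake, Dunmere, Elkhorn
Last habitat: Hollowpine with 64 animals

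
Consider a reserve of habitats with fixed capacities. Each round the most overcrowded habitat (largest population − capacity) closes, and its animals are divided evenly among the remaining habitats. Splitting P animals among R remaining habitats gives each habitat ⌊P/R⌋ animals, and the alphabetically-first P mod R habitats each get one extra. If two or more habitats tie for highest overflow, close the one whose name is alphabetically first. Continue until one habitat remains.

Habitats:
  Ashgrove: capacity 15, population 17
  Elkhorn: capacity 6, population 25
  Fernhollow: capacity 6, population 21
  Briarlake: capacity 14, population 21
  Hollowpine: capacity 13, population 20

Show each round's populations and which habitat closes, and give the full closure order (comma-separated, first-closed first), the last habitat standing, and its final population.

Closure order: Elkhorn, Fernhollow, Briarlake, Hollowpine
Last habitat: Ashgrove with 104 animals

Round 1: Ashgrove=17 Briarlake=21 Elkhorn=25 Fernhollow=21 Hollowpine=20 → close Elkhorn (overflow 19)
  25÷4 = 6 each, +1 to first 1
Round 2: Ashgrove=24 Briarlake=27 Fernhollow=27 Hollowpine=26 → close Fernhollow (overflow 21)
  27÷3 = 9 each, +1 to first 0
Round 3: Ashgrove=33 Briarlake=36 Hollowpine=35 → close Briarlake (overflow 22)
  36÷2 = 18 each, +1 to first 0
Round 4: Ashgrove=51 Hollowpine=53 → close Hollowpine (overflow 40)
  53÷1 = 53 each, +1 to first 0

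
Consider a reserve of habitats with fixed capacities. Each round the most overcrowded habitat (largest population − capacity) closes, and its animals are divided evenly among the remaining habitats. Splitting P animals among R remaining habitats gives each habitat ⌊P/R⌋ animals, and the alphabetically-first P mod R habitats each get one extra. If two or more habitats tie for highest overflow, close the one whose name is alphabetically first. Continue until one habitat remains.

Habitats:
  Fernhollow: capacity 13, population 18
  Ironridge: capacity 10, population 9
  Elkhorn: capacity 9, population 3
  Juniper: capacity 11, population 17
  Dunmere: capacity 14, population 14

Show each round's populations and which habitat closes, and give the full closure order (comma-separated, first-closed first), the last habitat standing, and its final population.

Closure order: Juniper, Fernhollow, Dunmere, Ironridge
Last habitat: Elkhorn with 61 animals

Round 1: Dunmere=14 Elkhorn=3 Fernhollow=18 Ironridge=9 Juniper=17 → close Juniper (overflow 6)
  17÷4 = 4 each, +1 to first 1
Round 2: Dunmere=19 Elkhorn=7 Fernhollow=22 Ironridge=13 → close Fernhollow (overflow 9)
  22÷3 = 7 each, +1 to first 1
Round 3: Dunmere=27 Elkhorn=14 Ironridge=20 → close Dunmere (overflow 13)
  27÷2 = 13 each, +1 to first 1
Round 4: Elkhorn=28 Ironridge=33 → close Ironridge (overflow 23)
  33÷1 = 33 each, +1 to first 0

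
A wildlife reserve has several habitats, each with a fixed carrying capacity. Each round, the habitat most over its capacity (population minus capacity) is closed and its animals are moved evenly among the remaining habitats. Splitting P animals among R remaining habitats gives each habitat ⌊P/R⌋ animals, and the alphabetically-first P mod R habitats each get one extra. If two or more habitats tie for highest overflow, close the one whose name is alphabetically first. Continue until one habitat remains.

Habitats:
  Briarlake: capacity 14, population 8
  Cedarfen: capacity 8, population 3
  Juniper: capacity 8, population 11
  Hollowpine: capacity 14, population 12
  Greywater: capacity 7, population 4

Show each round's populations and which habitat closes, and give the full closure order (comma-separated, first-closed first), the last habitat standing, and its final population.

Round 1: Briarlake=8 Cedarfen=3 Greywater=4 Hollowpine=12 Juniper=11 → close Juniper (overflow 3)
  11÷4 = 2 each, +1 to first 3
Round 2: Briarlake=11 Cedarfen=6 Greywater=7 Hollowpine=14 → close Greywater (overflow 0)
  7÷3 = 2 each, +1 to first 1
Round 3: Briarlake=14 Cedarfen=8 Hollowpine=16 → close Hollowpine (overflow 2)
  16÷2 = 8 each, +1 to first 0
Round 4: Briarlake=22 Cedarfen=16 → close Briarlake (overflow 8)
  22÷1 = 22 each, +1 to first 0

Closure order: Juniper, Greywater, Hollowpine, Briarlake
Last habitat: Cedarfen with 38 animals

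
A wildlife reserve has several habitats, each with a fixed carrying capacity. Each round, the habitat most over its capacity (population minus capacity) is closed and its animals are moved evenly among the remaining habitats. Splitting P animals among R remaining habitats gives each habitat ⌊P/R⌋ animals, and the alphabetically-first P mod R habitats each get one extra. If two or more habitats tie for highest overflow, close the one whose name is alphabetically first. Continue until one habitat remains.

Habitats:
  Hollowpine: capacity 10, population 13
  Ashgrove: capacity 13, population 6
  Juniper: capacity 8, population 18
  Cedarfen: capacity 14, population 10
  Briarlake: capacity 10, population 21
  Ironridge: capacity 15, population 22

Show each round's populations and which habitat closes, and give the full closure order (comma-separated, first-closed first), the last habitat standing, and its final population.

Closure order: Briarlake, Juniper, Ironridge, Hollowpine, Cedarfen
Last habitat: Ashgrove with 90 animals

Round 1: Ashgrove=6 Briarlake=21 Cedarfen=10 Hollowpine=13 Ironridge=22 Juniper=18 → close Briarlake (overflow 11)
  21÷5 = 4 each, +1 to first 1
Round 2: Ashgrove=11 Cedarfen=14 Hollowpine=17 Ironridge=26 Juniper=22 → close Juniper (overflow 14)
  22÷4 = 5 each, +1 to first 2
Round 3: Ashgrove=17 Cedarfen=20 Hollowpine=22 Ironridge=31 → close Ironridge (overflow 16)
  31÷3 = 10 each, +1 to first 1
Round 4: Ashgrove=28 Cedarfen=30 Hollowpine=32 → close Hollowpine (overflow 22)
  32÷2 = 16 each, +1 to first 0
Round 5: Ashgrove=44 Cedarfen=46 → close Cedarfen (overflow 32)
  46÷1 = 46 each, +1 to first 0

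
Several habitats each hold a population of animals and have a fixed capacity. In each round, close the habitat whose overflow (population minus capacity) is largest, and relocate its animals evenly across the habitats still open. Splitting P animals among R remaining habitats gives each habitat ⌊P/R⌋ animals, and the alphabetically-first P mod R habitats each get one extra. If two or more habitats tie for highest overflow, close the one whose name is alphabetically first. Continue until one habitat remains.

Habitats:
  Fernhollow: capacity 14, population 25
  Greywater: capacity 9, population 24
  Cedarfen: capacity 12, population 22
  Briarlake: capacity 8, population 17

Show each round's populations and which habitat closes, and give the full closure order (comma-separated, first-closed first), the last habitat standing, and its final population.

Round 1: Briarlake=17 Cedarfen=22 Fernhollow=25 Greywater=24 → close Greywater (overflow 15)
  24÷3 = 8 each, +1 to first 0
Round 2: Briarlake=25 Cedarfen=30 Fernhollow=33 → close Fernhollow (overflow 19)
  33÷2 = 16 each, +1 to first 1
Round 3: Briarlake=42 Cedarfen=46 → close Briarlake (overflow 34)
  42÷1 = 42 each, +1 to first 0

Closure order: Greywater, Fernhollow, Briarlake
Last habitat: Cedarfen with 88 animals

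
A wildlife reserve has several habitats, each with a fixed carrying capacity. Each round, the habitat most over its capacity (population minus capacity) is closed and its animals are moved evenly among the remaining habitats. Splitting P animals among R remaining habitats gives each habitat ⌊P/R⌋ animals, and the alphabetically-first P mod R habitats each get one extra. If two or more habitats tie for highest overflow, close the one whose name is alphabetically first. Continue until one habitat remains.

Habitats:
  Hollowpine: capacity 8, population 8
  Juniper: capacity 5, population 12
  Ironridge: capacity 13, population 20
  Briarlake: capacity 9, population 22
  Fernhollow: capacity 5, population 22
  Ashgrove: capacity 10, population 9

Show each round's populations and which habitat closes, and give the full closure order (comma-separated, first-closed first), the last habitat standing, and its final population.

Round 1: Ashgrove=9 Briarlake=22 Fernhollow=22 Hollowpine=8 Ironridge=20 Juniper=12 → close Fernhollow (overflow 17)
  22÷5 = 4 each, +1 to first 2
Round 2: Ashgrove=14 Briarlake=27 Hollowpine=12 Ironridge=24 Juniper=16 → close Briarlake (overflow 18)
  27÷4 = 6 each, +1 to first 3
Round 3: Ashgrove=21 Hollowpine=19 Ironridge=31 Juniper=22 → close Ironridge (overflow 18)
  31÷3 = 10 each, +1 to first 1
Round 4: Ashgrove=32 Hollowpine=29 Juniper=32 → close Juniper (overflow 27)
  32÷2 = 16 each, +1 to first 0
Round 5: Ashgrove=48 Hollowpine=45 → close Ashgrove (overflow 38)
  48÷1 = 48 each, +1 to first 0

Closure order: Fernhollow, Briarlake, Ironridge, Juniper, Ashgrove
Last habitat: Hollowpine with 93 animals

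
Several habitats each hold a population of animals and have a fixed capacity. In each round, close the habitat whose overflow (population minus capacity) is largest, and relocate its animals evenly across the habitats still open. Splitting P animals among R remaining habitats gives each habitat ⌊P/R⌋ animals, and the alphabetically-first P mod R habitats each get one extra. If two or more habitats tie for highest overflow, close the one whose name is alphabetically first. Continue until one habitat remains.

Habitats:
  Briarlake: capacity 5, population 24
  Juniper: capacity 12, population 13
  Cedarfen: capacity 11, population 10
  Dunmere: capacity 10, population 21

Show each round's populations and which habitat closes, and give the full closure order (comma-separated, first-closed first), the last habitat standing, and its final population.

Round 1: Briarlake=24 Cedarfen=10 Dunmere=21 Juniper=13 → close Briarlake (overflow 19)
  24÷3 = 8 each, +1 to first 0
Round 2: Cedarfen=18 Dunmere=29 Juniper=21 → close Dunmere (overflow 19)
  29÷2 = 14 each, +1 to first 1
Round 3: Cedarfen=33 Juniper=35 → close Juniper (overflow 23)
  35÷1 = 35 each, +1 to first 0

Closure order: Briarlake, Dunmere, Juniper
Last habitat: Cedarfen with 68 animals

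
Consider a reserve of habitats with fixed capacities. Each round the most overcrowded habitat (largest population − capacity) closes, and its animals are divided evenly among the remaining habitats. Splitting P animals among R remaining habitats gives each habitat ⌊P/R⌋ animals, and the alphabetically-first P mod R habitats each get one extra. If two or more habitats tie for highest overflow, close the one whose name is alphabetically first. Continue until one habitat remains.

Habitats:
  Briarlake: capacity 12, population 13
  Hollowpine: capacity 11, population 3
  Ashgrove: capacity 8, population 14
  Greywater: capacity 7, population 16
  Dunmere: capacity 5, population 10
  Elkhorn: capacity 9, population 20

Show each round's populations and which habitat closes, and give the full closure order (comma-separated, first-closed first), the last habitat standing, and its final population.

Round 1: Ashgrove=14 Briarlake=13 Dunmere=10 Elkhorn=20 Greywater=16 Hollowpine=3 → close Elkhorn (overflow 11)
  20÷5 = 4 each, +1 to first 0
Round 2: Ashgrove=18 Briarlake=17 Dunmere=14 Greywater=20 Hollowpine=7 → close Greywater (overflow 13)
  20÷4 = 5 each, +1 to first 0
Round 3: Ashgrove=23 Briarlake=22 Dunmere=19 Hollowpine=12 → close Ashgrove (overflow 15)
  23÷3 = 7 each, +1 to first 2
Round 4: Briarlake=30 Dunmere=27 Hollowpine=19 → close Dunmere (overflow 22)
  27÷2 = 13 each, +1 to first 1
Round 5: Briarlake=44 Hollowpine=32 → close Briarlake (overflow 32)
  44÷1 = 44 each, +1 to first 0

Closure order: Elkhorn, Greywater, Ashgrove, Dunmere, Briarlake
Last habitat: Hollowpine with 76 animals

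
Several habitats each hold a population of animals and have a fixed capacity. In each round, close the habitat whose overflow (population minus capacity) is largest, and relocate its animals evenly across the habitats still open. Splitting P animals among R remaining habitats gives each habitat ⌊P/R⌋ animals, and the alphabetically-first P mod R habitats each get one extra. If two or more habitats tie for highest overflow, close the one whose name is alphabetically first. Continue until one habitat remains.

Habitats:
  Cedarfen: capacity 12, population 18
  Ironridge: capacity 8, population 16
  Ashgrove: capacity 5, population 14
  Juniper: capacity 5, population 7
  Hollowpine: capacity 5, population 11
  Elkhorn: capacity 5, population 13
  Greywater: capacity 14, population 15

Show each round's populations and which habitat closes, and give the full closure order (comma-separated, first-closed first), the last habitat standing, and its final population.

Closure order: Ashgrove, Elkhorn, Cedarfen, Ironridge, Hollowpine, Greywater
Last habitat: Juniper with 94 animals

Round 1: Ashgrove=14 Cedarfen=18 Elkhorn=13 Greywater=15 Hollowpine=11 Ironridge=16 Juniper=7 → close Ashgrove (overflow 9)
  14÷6 = 2 each, +1 to first 2
Round 2: Cedarfen=21 Elkhorn=16 Greywater=17 Hollowpine=13 Ironridge=18 Juniper=9 → close Elkhorn (overflow 11)
  16÷5 = 3 each, +1 to first 1
Round 3: Cedarfen=25 Greywater=20 Hollowpine=16 Ironridge=21 Juniper=12 → close Cedarfen (overflow 13)
  25÷4 = 6 each, +1 to first 1
Round 4: Greywater=27 Hollowpine=22 Ironridge=27 Juniper=18 → close Ironridge (overflow 19)
  27÷3 = 9 each, +1 to first 0
Round 5: Greywater=36 Hollowpine=31 Juniper=27 → close Hollowpine (overflow 26)
  31÷2 = 15 each, +1 to first 1
Round 6: Greywater=52 Juniper=42 → close Greywater (overflow 38)
  52÷1 = 52 each, +1 to first 0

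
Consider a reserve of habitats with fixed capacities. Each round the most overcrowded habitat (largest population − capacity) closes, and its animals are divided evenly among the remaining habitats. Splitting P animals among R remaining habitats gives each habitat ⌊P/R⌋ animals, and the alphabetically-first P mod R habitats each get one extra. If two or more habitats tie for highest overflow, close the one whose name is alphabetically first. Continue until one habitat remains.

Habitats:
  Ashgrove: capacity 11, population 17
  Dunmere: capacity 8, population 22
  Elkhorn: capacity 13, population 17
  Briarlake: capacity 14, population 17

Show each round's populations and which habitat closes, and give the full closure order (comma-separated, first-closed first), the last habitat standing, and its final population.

Round 1: Ashgrove=17 Briarlake=17 Dunmere=22 Elkhorn=17 → close Dunmere (overflow 14)
  22÷3 = 7 each, +1 to first 1
Round 2: Ashgrove=25 Briarlake=24 Elkhorn=24 → close Ashgrove (overflow 14)
  25÷2 = 12 each, +1 to first 1
Round 3: Briarlake=37 Elkhorn=36 → close Briarlake (overflow 23)
  37÷1 = 37 each, +1 to first 0

Closure order: Dunmere, Ashgrove, Briarlake
Last habitat: Elkhorn with 73 animals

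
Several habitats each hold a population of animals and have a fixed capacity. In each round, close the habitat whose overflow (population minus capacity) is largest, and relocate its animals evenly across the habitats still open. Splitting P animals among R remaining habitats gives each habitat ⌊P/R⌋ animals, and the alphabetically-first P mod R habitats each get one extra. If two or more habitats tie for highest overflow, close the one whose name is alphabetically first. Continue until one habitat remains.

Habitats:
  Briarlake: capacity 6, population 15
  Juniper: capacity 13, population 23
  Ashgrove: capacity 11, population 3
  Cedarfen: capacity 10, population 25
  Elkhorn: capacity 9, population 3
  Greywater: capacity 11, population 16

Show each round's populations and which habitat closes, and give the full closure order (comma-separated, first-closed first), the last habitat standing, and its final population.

Closure order: Cedarfen, Juniper, Briarlake, Greywater, Elkhorn
Last habitat: Ashgrove with 85 animals

Round 1: Ashgrove=3 Briarlake=15 Cedarfen=25 Elkhorn=3 Greywater=16 Juniper=23 → close Cedarfen (overflow 15)
  25÷5 = 5 each, +1 to first 0
Round 2: Ashgrove=8 Briarlake=20 Elkhorn=8 Greywater=21 Juniper=28 → close Juniper (overflow 15)
  28÷4 = 7 each, +1 to first 0
Round 3: Ashgrove=15 Briarlake=27 Elkhorn=15 Greywater=28 → close Briarlake (overflow 21)
  27÷3 = 9 each, +1 to first 0
Round 4: Ashgrove=24 Elkhorn=24 Greywater=37 → close Greywater (overflow 26)
  37÷2 = 18 each, +1 to first 1
Round 5: Ashgrove=43 Elkhorn=42 → close Elkhorn (overflow 33)
  42÷1 = 42 each, +1 to first 0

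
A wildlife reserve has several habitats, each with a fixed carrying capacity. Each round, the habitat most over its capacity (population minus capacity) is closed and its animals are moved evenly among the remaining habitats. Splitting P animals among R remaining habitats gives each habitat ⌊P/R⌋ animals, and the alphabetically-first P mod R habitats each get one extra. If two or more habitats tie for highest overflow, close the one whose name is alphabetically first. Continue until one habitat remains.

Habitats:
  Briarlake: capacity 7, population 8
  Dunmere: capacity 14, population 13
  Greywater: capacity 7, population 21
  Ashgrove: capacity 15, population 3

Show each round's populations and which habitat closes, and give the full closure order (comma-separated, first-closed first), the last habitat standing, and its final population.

Closure order: Greywater, Briarlake, Dunmere
Last habitat: Ashgrove with 45 animals

Round 1: Ashgrove=3 Briarlake=8 Dunmere=13 Greywater=21 → close Greywater (overflow 14)
  21÷3 = 7 each, +1 to first 0
Round 2: Ashgrove=10 Briarlake=15 Dunmere=20 → close Briarlake (overflow 8)
  15÷2 = 7 each, +1 to first 1
Round 3: Ashgrove=18 Dunmere=27 → close Dunmere (overflow 13)
  27÷1 = 27 each, +1 to first 0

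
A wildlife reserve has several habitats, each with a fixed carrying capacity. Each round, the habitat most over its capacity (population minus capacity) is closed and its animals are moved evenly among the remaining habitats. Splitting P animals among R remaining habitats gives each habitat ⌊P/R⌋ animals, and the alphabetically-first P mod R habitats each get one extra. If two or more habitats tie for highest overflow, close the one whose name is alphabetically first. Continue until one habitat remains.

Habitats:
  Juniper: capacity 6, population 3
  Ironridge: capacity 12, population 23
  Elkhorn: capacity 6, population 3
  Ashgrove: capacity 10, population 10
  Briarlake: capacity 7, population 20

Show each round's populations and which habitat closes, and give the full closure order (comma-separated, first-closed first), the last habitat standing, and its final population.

Round 1: Ashgrove=10 Briarlake=20 Elkhorn=3 Ironridge=23 Juniper=3 → close Briarlake (overflow 13)
  20÷4 = 5 each, +1 to first 0
Round 2: Ashgrove=15 Elkhorn=8 Ironridge=28 Juniper=8 → close Ironridge (overflow 16)
  28÷3 = 9 each, +1 to first 1
Round 3: Ashgrove=25 Elkhorn=17 Juniper=17 → close Ashgrove (overflow 15)
  25÷2 = 12 each, +1 to first 1
Round 4: Elkhorn=30 Juniper=29 → close Elkhorn (overflow 24)
  30÷1 = 30 each, +1 to first 0

Closure order: Briarlake, Ironridge, Ashgrove, Elkhorn
Last habitat: Juniper with 59 animals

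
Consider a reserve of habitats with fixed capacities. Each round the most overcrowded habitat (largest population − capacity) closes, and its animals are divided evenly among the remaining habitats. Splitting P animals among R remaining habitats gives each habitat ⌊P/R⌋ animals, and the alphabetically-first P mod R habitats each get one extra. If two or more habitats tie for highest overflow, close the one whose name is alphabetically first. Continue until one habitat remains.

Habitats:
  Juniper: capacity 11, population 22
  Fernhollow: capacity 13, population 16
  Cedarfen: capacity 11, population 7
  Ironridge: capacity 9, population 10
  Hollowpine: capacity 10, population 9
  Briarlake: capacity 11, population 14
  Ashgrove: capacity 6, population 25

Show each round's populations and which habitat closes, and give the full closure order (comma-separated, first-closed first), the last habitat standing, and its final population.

Round 1: Ashgrove=25 Briarlake=14 Cedarfen=7 Fernhollow=16 Hollowpine=9 Ironridge=10 Juniper=22 → close Ashgrove (overflow 19)
  25÷6 = 4 each, +1 to first 1
Round 2: Briarlake=19 Cedarfen=11 Fernhollow=20 Hollowpine=13 Ironridge=14 Juniper=26 → close Juniper (overflow 15)
  26÷5 = 5 each, +1 to first 1
Round 3: Briarlake=25 Cedarfen=16 Fernhollow=25 Hollowpine=18 Ironridge=19 → close Briarlake (overflow 14)
  25÷4 = 6 each, +1 to first 1
Round 4: Cedarfen=23 Fernhollow=31 Hollowpine=24 Ironridge=25 → close Fernhollow (overflow 18)
  31÷3 = 10 each, +1 to first 1
Round 5: Cedarfen=34 Hollowpine=34 Ironridge=35 → close Ironridge (overflow 26)
  35÷2 = 17 each, +1 to first 1
Round 6: Cedarfen=52 Hollowpine=51 → close Cedarfen (overflow 41)
  52÷1 = 52 each, +1 to first 0

Closure order: Ashgrove, Juniper, Briarlake, Fernhollow, Ironridge, Cedarfen
Last habitat: Hollowpine with 103 animals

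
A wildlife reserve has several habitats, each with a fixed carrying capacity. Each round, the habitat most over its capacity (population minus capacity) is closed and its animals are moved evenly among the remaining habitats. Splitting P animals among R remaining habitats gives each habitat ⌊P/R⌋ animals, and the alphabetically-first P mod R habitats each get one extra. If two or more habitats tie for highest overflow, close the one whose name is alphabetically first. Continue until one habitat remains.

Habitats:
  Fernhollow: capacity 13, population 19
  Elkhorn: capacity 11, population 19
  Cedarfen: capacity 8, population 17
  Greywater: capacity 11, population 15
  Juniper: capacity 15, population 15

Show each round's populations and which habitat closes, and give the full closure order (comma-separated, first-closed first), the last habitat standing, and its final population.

Closure order: Cedarfen, Elkhorn, Fernhollow, Greywater
Last habitat: Juniper with 85 animals

Round 1: Cedarfen=17 Elkhorn=19 Fernhollow=19 Greywater=15 Juniper=15 → close Cedarfen (overflow 9)
  17÷4 = 4 each, +1 to first 1
Round 2: Elkhorn=24 Fernhollow=23 Greywater=19 Juniper=19 → close Elkhorn (overflow 13)
  24÷3 = 8 each, +1 to first 0
Round 3: Fernhollow=31 Greywater=27 Juniper=27 → close Fernhollow (overflow 18)
  31÷2 = 15 each, +1 to first 1
Round 4: Greywater=43 Juniper=42 → close Greywater (overflow 32)
  43÷1 = 43 each, +1 to first 0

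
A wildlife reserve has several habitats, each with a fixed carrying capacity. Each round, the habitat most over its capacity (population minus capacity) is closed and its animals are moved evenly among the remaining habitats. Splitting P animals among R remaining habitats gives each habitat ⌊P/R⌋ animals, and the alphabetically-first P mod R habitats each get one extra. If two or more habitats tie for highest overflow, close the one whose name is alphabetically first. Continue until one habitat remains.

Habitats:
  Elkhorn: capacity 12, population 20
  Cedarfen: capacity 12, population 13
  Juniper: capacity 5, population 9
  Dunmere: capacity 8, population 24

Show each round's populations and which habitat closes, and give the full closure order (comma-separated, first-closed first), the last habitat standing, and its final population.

Closure order: Dunmere, Elkhorn, Juniper
Last habitat: Cedarfen with 66 animals

Round 1: Cedarfen=13 Dunmere=24 Elkhorn=20 Juniper=9 → close Dunmere (overflow 16)
  24÷3 = 8 each, +1 to first 0
Round 2: Cedarfen=21 Elkhorn=28 Juniper=17 → close Elkhorn (overflow 16)
  28÷2 = 14 each, +1 to first 0
Round 3: Cedarfen=35 Juniper=31 → close Juniper (overflow 26)
  31÷1 = 31 each, +1 to first 0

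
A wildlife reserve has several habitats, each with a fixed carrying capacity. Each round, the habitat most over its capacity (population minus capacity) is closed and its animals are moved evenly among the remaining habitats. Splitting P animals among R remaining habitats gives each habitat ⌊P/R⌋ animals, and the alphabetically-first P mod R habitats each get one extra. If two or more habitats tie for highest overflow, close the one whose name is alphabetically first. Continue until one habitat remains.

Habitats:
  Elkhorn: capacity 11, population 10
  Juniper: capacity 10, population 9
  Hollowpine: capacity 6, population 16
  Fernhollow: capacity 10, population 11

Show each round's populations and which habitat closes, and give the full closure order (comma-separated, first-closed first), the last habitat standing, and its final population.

Round 1: Elkhorn=10 Fernhollow=11 Hollowpine=16 Juniper=9 → close Hollowpine (overflow 10)
  16÷3 = 5 each, +1 to first 1
Round 2: Elkhorn=16 Fernhollow=16 Juniper=14 → close Fernhollow (overflow 6)
  16÷2 = 8 each, +1 to first 0
Round 3: Elkhorn=24 Juniper=22 → close Elkhorn (overflow 13)
  24÷1 = 24 each, +1 to first 0

Closure order: Hollowpine, Fernhollow, Elkhorn
Last habitat: Juniper with 46 animals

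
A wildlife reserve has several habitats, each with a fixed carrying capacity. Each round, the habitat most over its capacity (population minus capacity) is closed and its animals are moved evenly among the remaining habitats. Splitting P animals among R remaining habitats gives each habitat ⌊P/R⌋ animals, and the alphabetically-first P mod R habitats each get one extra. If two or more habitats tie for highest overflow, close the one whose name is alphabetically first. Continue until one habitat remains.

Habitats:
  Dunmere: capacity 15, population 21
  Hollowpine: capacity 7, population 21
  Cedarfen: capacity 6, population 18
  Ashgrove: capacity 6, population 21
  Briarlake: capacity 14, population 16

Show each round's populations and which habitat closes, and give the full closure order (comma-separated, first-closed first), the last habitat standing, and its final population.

Closure order: Ashgrove, Hollowpine, Cedarfen, Dunmere
Last habitat: Briarlake with 97 animals

Round 1: Ashgrove=21 Briarlake=16 Cedarfen=18 Dunmere=21 Hollowpine=21 → close Ashgrove (overflow 15)
  21÷4 = 5 each, +1 to first 1
Round 2: Briarlake=22 Cedarfen=23 Dunmere=26 Hollowpine=26 → close Hollowpine (overflow 19)
  26÷3 = 8 each, +1 to first 2
Round 3: Briarlake=31 Cedarfen=32 Dunmere=34 → close Cedarfen (overflow 26)
  32÷2 = 16 each, +1 to first 0
Round 4: Briarlake=47 Dunmere=50 → close Dunmere (overflow 35)
  50÷1 = 50 each, +1 to first 0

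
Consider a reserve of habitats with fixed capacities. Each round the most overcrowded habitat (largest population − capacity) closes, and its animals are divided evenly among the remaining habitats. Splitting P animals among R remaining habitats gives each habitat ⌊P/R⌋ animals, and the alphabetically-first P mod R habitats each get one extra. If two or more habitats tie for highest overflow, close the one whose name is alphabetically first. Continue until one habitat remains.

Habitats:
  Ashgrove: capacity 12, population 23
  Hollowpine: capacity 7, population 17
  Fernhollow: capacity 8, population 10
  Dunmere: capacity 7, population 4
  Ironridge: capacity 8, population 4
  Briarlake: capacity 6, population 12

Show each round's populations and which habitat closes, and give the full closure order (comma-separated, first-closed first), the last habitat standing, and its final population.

Round 1: Ashgrove=23 Briarlake=12 Dunmere=4 Fernhollow=10 Hollowpine=17 Ironridge=4 → close Ashgrove (overflow 11)
  23÷5 = 4 each, +1 to first 3
Round 2: Briarlake=17 Dunmere=9 Fernhollow=15 Hollowpine=21 Ironridge=8 → close Hollowpine (overflow 14)
  21÷4 = 5 each, +1 to first 1
Round 3: Briarlake=23 Dunmere=14 Fernhollow=20 Ironridge=13 → close Briarlake (overflow 17)
  23÷3 = 7 each, +1 to first 2
Round 4: Dunmere=22 Fernhollow=28 Ironridge=20 → close Fernhollow (overflow 20)
  28÷2 = 14 each, +1 to first 0
Round 5: Dunmere=36 Ironridge=34 → close Dunmere (overflow 29)
  36÷1 = 36 each, +1 to first 0

Closure order: Ashgrove, Hollowpine, Briarlake, Fernhollow, Dunmere
Last habitat: Ironridge with 70 animals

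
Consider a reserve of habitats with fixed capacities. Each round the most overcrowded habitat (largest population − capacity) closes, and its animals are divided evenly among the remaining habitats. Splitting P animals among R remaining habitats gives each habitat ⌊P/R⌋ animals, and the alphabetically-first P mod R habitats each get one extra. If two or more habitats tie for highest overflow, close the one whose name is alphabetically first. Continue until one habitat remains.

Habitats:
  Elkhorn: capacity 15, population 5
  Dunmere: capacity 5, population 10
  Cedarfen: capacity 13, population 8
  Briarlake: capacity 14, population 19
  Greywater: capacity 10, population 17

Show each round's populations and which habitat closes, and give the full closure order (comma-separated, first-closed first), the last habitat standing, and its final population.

Closure order: Greywater, Briarlake, Dunmere, Cedarfen
Last habitat: Elkhorn with 59 animals

Round 1: Briarlake=19 Cedarfen=8 Dunmere=10 Elkhorn=5 Greywater=17 → close Greywater (overflow 7)
  17÷4 = 4 each, +1 to first 1
Round 2: Briarlake=24 Cedarfen=12 Dunmere=14 Elkhorn=9 → close Briarlake (overflow 10)
  24÷3 = 8 each, +1 to first 0
Round 3: Cedarfen=20 Dunmere=22 Elkhorn=17 → close Dunmere (overflow 17)
  22÷2 = 11 each, +1 to first 0
Round 4: Cedarfen=31 Elkhorn=28 → close Cedarfen (overflow 18)
  31÷1 = 31 each, +1 to first 0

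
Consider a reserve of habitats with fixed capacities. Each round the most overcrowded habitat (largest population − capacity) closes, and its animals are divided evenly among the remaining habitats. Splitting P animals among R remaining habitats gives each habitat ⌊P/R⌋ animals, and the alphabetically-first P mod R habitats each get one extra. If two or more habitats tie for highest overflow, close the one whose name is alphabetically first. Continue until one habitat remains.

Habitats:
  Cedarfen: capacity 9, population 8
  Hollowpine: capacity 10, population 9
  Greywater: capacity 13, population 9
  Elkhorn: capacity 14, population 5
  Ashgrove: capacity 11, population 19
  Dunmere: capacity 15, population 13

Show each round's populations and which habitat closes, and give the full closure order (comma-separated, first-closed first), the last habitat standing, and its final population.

Closure order: Ashgrove, Cedarfen, Dunmere, Hollowpine, Greywater
Last habitat: Elkhorn with 63 animals

Round 1: Ashgrove=19 Cedarfen=8 Dunmere=13 Elkhorn=5 Greywater=9 Hollowpine=9 → close Ashgrove (overflow 8)
  19÷5 = 3 each, +1 to first 4
Round 2: Cedarfen=12 Dunmere=17 Elkhorn=9 Greywater=13 Hollowpine=12 → close Cedarfen (overflow 3)
  12÷4 = 3 each, +1 to first 0
Round 3: Dunmere=20 Elkhorn=12 Greywater=16 Hollowpine=15 → close Dunmere (overflow 5)
  20÷3 = 6 each, +1 to first 2
Round 4: Elkhorn=19 Greywater=23 Hollowpine=21 → close Hollowpine (overflow 11)
  21÷2 = 10 each, +1 to first 1
Round 5: Elkhorn=30 Greywater=33 → close Greywater (overflow 20)
  33÷1 = 33 each, +1 to first 0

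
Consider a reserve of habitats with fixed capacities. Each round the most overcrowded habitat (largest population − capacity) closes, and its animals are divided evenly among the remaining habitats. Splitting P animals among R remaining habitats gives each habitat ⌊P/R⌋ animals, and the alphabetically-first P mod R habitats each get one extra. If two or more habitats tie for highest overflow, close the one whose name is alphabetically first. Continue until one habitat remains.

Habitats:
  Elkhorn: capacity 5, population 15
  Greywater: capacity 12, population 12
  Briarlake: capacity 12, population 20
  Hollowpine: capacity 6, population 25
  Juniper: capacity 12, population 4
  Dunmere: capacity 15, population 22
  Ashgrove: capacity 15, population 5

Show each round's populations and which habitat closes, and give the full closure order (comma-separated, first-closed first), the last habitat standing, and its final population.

Closure order: Hollowpine, Elkhorn, Briarlake, Dunmere, Greywater, Ashgrove
Last habitat: Juniper with 103 animals

Round 1: Ashgrove=5 Briarlake=20 Dunmere=22 Elkhorn=15 Greywater=12 Hollowpine=25 Juniper=4 → close Hollowpine (overflow 19)
  25÷6 = 4 each, +1 to first 1
Round 2: Ashgrove=10 Briarlake=24 Dunmere=26 Elkhorn=19 Greywater=16 Juniper=8 → close Elkhorn (overflow 14)
  19÷5 = 3 each, +1 to first 4
Round 3: Ashgrove=14 Briarlake=28 Dunmere=30 Greywater=20 Juniper=11 → close Briarlake (overflow 16)
  28÷4 = 7 each, +1 to first 0
Round 4: Ashgrove=21 Dunmere=37 Greywater=27 Juniper=18 → close Dunmere (overflow 22)
  37÷3 = 12 each, +1 to first 1
Round 5: Ashgrove=34 Greywater=39 Juniper=30 → close Greywater (overflow 27)
  39÷2 = 19 each, +1 to first 1
Round 6: Ashgrove=54 Juniper=49 → close Ashgrove (overflow 39)
  54÷1 = 54 each, +1 to first 0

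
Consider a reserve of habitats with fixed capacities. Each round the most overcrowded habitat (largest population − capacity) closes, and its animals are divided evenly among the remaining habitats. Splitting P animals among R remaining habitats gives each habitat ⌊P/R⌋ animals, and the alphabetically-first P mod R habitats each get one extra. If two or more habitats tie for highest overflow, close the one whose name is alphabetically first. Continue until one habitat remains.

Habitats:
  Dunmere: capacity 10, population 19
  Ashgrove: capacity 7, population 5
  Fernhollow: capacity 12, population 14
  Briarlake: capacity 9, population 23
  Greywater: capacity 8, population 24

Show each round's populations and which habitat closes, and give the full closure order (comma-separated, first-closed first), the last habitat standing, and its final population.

Closure order: Greywater, Briarlake, Dunmere, Fernhollow
Last habitat: Ashgrove with 85 animals

Round 1: Ashgrove=5 Briarlake=23 Dunmere=19 Fernhollow=14 Greywater=24 → close Greywater (overflow 16)
  24÷4 = 6 each, +1 to first 0
Round 2: Ashgrove=11 Briarlake=29 Dunmere=25 Fernhollow=20 → close Briarlake (overflow 20)
  29÷3 = 9 each, +1 to first 2
Round 3: Ashgrove=21 Dunmere=35 Fernhollow=29 → close Dunmere (overflow 25)
  35÷2 = 17 each, +1 to first 1
Round 4: Ashgrove=39 Fernhollow=46 → close Fernhollow (overflow 34)
  46÷1 = 46 each, +1 to first 0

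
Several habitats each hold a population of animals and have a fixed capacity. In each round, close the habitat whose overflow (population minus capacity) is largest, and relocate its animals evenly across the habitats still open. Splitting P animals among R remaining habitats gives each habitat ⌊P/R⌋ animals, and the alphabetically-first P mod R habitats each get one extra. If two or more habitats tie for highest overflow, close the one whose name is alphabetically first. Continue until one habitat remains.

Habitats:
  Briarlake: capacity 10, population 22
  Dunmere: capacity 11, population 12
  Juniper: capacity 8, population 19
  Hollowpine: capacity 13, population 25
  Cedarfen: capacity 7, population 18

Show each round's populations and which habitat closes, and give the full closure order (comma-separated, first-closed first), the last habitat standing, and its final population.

Round 1: Briarlake=22 Cedarfen=18 Dunmere=12 Hollowpine=25 Juniper=19 → close Briarlake (overflow 12)
  22÷4 = 5 each, +1 to first 2
Round 2: Cedarfen=24 Dunmere=18 Hollowpine=30 Juniper=24 → close Cedarfen (overflow 17)
  24÷3 = 8 each, +1 to first 0
Round 3: Dunmere=26 Hollowpine=38 Juniper=32 → close Hollowpine (overflow 25)
  38÷2 = 19 each, +1 to first 0
Round 4: Dunmere=45 Juniper=51 → close Juniper (overflow 43)
  51÷1 = 51 each, +1 to first 0

Closure order: Briarlake, Cedarfen, Hollowpine, Juniper
Last habitat: Dunmere with 96 animals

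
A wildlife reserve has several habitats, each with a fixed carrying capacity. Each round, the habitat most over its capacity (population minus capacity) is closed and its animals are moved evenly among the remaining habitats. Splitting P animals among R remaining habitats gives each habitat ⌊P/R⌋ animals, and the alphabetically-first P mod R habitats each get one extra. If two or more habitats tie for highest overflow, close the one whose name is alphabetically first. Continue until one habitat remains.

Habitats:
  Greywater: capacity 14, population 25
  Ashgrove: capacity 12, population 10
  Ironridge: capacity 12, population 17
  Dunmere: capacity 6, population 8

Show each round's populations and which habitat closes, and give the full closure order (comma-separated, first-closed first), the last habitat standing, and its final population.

Round 1: Ashgrove=10 Dunmere=8 Greywater=25 Ironridge=17 → close Greywater (overflow 11)
  25÷3 = 8 each, +1 to first 1
Round 2: Ashgrove=19 Dunmere=16 Ironridge=25 → close Ironridge (overflow 13)
  25÷2 = 12 each, +1 to first 1
Round 3: Ashgrove=32 Dunmere=28 → close Dunmere (overflow 22)
  28÷1 = 28 each, +1 to first 0

Closure order: Greywater, Ironridge, Dunmere
Last habitat: Ashgrove with 60 animals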